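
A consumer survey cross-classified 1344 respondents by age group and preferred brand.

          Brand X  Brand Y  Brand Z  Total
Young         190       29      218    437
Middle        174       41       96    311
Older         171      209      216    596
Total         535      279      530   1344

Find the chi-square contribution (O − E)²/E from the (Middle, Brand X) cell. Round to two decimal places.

Row total (Middle) = 311; column total (Brand X) = 535; N = 1344.
Expected count E = 311 × 535 / 1344 = 123.798.
Contribution = (O − E)²/E = (174 − 123.798)² / 123.798 = 20.36.

20.36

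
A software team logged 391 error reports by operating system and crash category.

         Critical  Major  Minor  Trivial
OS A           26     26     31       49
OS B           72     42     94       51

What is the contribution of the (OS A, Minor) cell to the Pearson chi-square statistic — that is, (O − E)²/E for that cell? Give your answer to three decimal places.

Row total (OS A) = 132; column total (Minor) = 125; N = 391.
Expected count E = 132 × 125 / 391 = 42.1995.
Contribution = (O − E)²/E = (31 − 42.1995)² / 42.1995 = 2.972.

2.972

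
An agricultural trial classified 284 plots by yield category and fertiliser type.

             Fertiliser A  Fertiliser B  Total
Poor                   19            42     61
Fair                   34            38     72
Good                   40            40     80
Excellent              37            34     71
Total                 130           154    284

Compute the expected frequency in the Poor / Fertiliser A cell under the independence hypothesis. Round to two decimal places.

Row total (Poor) = 61; column total (Fertiliser A) = 130; grand total N = 284.
Expected count = (row total × column total) / N = 61 × 130 / 284 = 27.92.

27.92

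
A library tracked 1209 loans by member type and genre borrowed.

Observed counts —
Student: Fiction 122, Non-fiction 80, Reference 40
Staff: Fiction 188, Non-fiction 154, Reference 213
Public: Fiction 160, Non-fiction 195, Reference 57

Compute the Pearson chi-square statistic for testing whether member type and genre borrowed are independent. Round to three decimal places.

103.264

Row totals: 242, 555, 412. Column totals: 470, 429, 310. Grand total N = 1209.
Expected counts (row total × column total / N):
  Student, Fiction: 242×470/1209 = 94.0778
  Student, Non-fiction: 242×429/1209 = 85.8710
  Student, Reference: 242×310/1209 = 62.0513
  Staff, Fiction: 555×470/1209 = 215.7568
  Staff, Non-fiction: 555×429/1209 = 196.9355
  Staff, Reference: 555×310/1209 = 142.3077
  Public, Fiction: 412×470/1209 = 160.1654
  Public, Non-fiction: 412×429/1209 = 146.1935
  Public, Reference: 412×310/1209 = 105.6410
Contributions (O − E)²/E:
  (122 − 94.0778)²/94.0778 = 8.2873
  (80 − 85.8710)²/85.8710 = 0.4014
  (40 − 62.0513)²/62.0513 = 7.8364
  (188 − 215.7568)²/215.7568 = 3.5709
  (154 − 196.9355)²/196.9355 = 9.3607
  (213 − 142.3077)²/142.3077 = 35.1169
  (160 − 160.1654)²/160.1654 = 0.0002
  (195 − 146.1935)²/146.1935 = 16.2940
  (57 − 105.6410)²/105.6410 = 22.3961
χ² = 8.2873 + 0.4014 + 7.8364 + 3.5709 + 9.3607 + 35.1169 + 0.0002 + 16.2940 + 22.3961 = 103.264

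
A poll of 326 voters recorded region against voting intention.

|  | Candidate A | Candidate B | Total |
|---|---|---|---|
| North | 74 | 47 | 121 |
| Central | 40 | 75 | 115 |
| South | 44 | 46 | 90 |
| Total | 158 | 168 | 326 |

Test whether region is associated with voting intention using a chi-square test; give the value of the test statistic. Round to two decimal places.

Grand total N = 326.
Expected counts (row total × column total / N):
  North, Candidate A: 121×158/326 = 58.644
  North, Candidate B: 121×168/326 = 62.356
  Central, Candidate A: 115×158/326 = 55.736
  Central, Candidate B: 115×168/326 = 59.264
  South, Candidate A: 90×158/326 = 43.620
  South, Candidate B: 90×168/326 = 46.380
Contributions (O − E)²/E:
  (74 − 58.644)²/58.644 = 4.0210
  (47 − 62.356)²/62.356 = 3.7816
  (40 − 55.736)²/55.736 = 4.4428
  (75 − 59.264)²/59.264 = 4.1783
  (44 − 43.620)²/43.620 = 0.0033
  (46 − 46.380)²/46.380 = 0.0031
χ² = 4.0210 + 3.7816 + 4.4428 + 4.1783 + 0.0033 + 0.0031 = 16.43

16.43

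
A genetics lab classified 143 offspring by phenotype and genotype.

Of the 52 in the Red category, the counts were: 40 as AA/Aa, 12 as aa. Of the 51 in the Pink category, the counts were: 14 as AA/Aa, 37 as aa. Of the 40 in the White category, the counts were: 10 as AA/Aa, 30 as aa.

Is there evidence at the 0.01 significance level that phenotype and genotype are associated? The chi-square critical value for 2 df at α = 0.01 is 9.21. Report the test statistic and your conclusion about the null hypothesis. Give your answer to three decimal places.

Row totals: 52, 51, 40. Column totals: 64, 79. Grand total N = 143.
Expected counts (row total × column total / N):
  Red, AA/Aa: 52×64/143 = 23.2727
  Red, aa: 52×79/143 = 28.7273
  Pink, AA/Aa: 51×64/143 = 22.8252
  Pink, aa: 51×79/143 = 28.1748
  White, AA/Aa: 40×64/143 = 17.9021
  White, aa: 40×79/143 = 22.0979
Contributions (O − E)²/E:
  (40 − 23.2727)²/23.2727 = 12.0228
  (12 − 28.7273)²/28.7273 = 9.7400
  (14 − 22.8252)²/22.8252 = 3.4122
  (37 − 28.1748)²/28.1748 = 2.7643
  (10 − 17.9021)²/17.9021 = 3.4880
  (30 − 22.0979)²/22.0979 = 2.8258
χ² = 12.0228 + 9.7400 + 3.4122 + 2.7643 + 3.4880 + 2.8258 = 34.253
df = (3−1)(2−1) = 2. Since 34.253 > 9.21, reject the null hypothesis of independence at α = 0.01.

34.253; reject H₀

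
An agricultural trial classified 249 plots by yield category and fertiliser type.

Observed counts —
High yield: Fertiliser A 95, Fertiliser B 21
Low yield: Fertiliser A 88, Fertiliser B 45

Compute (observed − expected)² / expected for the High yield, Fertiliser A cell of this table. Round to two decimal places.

1.11

Row total (High yield) = 116; column total (Fertiliser A) = 183; N = 249.
Expected count E = 116 × 183 / 249 = 85.253.
Contribution = (O − E)²/E = (95 − 85.253)² / 85.253 = 1.11.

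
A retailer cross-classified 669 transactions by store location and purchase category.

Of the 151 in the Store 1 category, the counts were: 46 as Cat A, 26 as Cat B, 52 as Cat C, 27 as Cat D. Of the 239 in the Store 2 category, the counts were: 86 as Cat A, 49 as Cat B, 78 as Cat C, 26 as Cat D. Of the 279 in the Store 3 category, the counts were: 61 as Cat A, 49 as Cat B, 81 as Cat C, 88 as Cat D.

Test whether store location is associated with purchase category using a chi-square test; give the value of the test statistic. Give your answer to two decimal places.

37.92

Row totals: 151, 239, 279. Column totals: 193, 124, 211, 141. Grand total N = 669.
Expected counts (row total × column total / N):
  Store 1, Cat A: 151×193/669 = 43.562
  Store 1, Cat B: 151×124/669 = 27.988
  Store 1, Cat C: 151×211/669 = 47.625
  Store 1, Cat D: 151×141/669 = 31.825
  Store 2, Cat A: 239×193/669 = 68.949
  Store 2, Cat B: 239×124/669 = 44.299
  Store 2, Cat C: 239×211/669 = 75.380
  Store 2, Cat D: 239×141/669 = 50.372
  Store 3, Cat A: 279×193/669 = 80.489
  Store 3, Cat B: 279×124/669 = 51.713
  Store 3, Cat C: 279×211/669 = 87.996
  Store 3, Cat D: 279×141/669 = 58.803
Contributions (O − E)²/E:
  (46 − 43.562)²/43.562 = 0.1364
  (26 − 27.988)²/27.988 = 0.1412
  (52 − 47.625)²/47.625 = 0.4019
  (27 − 31.825)²/31.825 = 0.7315
  (86 − 68.949)²/68.949 = 4.2167
  (49 − 44.299)²/44.299 = 0.4989
  (78 − 75.380)²/75.380 = 0.0911
  (26 − 50.372)²/50.372 = 11.7922
  (61 − 80.489)²/80.489 = 4.7189
  (49 − 51.713)²/51.713 = 0.1423
  (81 − 87.996)²/87.996 = 0.5562
  (88 − 58.803)²/58.803 = 14.4970
χ² = 0.1364 + 0.1412 + 0.4019 + 0.7315 + 4.2167 + 0.4989 + 0.0911 + 11.7922 + 4.7189 + 0.1423 + 0.5562 + 14.4970 = 37.92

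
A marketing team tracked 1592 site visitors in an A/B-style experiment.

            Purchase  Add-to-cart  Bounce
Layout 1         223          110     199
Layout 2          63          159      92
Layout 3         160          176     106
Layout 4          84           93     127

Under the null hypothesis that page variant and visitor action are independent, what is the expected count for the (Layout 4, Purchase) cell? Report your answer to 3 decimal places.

101.206

Row total (Layout 4) = 304; column total (Purchase) = 530; grand total N = 1592.
Expected count = (row total × column total) / N = 304 × 530 / 1592 = 101.206.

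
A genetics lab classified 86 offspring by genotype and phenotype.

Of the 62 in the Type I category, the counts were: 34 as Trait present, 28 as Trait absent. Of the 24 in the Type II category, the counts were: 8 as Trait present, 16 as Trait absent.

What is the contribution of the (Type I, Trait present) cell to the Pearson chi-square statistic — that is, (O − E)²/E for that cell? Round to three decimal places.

0.457

Row total (Type I) = 62; column total (Trait present) = 42; N = 86.
Expected count E = 62 × 42 / 86 = 30.27907.
Contribution = (O − E)²/E = (34 − 30.27907)² / 30.27907 = 0.457.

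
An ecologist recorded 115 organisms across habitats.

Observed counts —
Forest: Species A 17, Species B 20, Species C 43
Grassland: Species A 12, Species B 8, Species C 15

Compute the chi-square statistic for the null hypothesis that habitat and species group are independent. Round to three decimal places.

Row totals: 80, 35. Column totals: 29, 28, 58. Grand total N = 115.
Expected counts (row total × column total / N):
  Forest, Species A: 80×29/115 = 20.1739
  Forest, Species B: 80×28/115 = 19.4783
  Forest, Species C: 80×58/115 = 40.3478
  Grassland, Species A: 35×29/115 = 8.8261
  Grassland, Species B: 35×28/115 = 8.5217
  Grassland, Species C: 35×58/115 = 17.6522
Contributions (O − E)²/E:
  (17 − 20.1739)²/20.1739 = 0.4993
  (20 − 19.4783)²/19.4783 = 0.0140
  (43 − 40.3478)²/40.3478 = 0.1743
  (12 − 8.8261)²/8.8261 = 1.1413
  (8 − 8.5217)²/8.5217 = 0.0319
  (15 − 17.6522)²/17.6522 = 0.3985
χ² = 0.4993 + 0.0140 + 0.1743 + 1.1413 + 0.0319 + 0.3985 = 2.259

2.259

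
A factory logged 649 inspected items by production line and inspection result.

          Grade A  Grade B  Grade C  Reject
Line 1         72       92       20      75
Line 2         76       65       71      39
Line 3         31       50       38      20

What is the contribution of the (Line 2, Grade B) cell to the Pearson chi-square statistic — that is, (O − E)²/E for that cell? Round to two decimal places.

2.83

Row total (Line 2) = 251; column total (Grade B) = 207; N = 649.
Expected count E = 251 × 207 / 649 = 80.057.
Contribution = (O − E)²/E = (65 − 80.057)² / 80.057 = 2.83.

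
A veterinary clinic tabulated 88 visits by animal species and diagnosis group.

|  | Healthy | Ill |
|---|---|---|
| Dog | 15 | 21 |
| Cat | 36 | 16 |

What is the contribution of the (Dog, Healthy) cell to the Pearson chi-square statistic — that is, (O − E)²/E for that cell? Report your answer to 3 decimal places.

1.648

Row total (Dog) = 36; column total (Healthy) = 51; N = 88.
Expected count E = 36 × 51 / 88 = 20.8636.
Contribution = (O − E)²/E = (15 − 20.8636)² / 20.8636 = 1.648.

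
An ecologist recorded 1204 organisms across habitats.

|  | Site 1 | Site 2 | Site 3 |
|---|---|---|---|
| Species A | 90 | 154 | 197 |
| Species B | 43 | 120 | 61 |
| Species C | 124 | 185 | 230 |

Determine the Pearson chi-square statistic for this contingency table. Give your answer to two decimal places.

Row totals: 441, 224, 539. Column totals: 257, 459, 488. Grand total N = 1204.
Expected counts (row total × column total / N):
  Species A, Site 1: 441×257/1204 = 94.134
  Species A, Site 2: 441×459/1204 = 168.122
  Species A, Site 3: 441×488/1204 = 178.744
  Species B, Site 1: 224×257/1204 = 47.814
  Species B, Site 2: 224×459/1204 = 85.395
  Species B, Site 3: 224×488/1204 = 90.791
  Species C, Site 1: 539×257/1204 = 115.052
  Species C, Site 2: 539×459/1204 = 205.483
  Species C, Site 3: 539×488/1204 = 218.465
Contributions (O − E)²/E:
  (90 − 94.134)²/94.134 = 0.1815
  (154 − 168.122)²/168.122 = 1.1862
  (197 − 178.744)²/178.744 = 1.8646
  (43 − 47.814)²/47.814 = 0.4847
  (120 − 85.395)²/85.395 = 14.0231
  (61 − 90.791)²/90.791 = 9.7752
  (124 − 115.052)²/115.052 = 0.6959
  (185 − 205.483)²/205.483 = 2.0418
  (230 − 218.465)²/218.465 = 0.6091
χ² = 0.1815 + 1.1862 + 1.8646 + 0.4847 + 14.0231 + 9.7752 + 0.6959 + 2.0418 + 0.6091 = 30.86

30.86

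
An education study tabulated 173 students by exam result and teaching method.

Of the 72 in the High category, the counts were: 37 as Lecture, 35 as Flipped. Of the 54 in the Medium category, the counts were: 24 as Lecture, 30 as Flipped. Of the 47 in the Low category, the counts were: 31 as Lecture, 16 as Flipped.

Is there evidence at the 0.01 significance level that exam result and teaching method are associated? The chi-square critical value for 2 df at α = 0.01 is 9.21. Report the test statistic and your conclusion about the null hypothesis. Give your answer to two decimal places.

4.83; fail to reject H₀

Row totals: 72, 54, 47. Column totals: 92, 81. Grand total N = 173.
Expected counts (row total × column total / N):
  High, Lecture: 72×92/173 = 38.289
  High, Flipped: 72×81/173 = 33.711
  Medium, Lecture: 54×92/173 = 28.717
  Medium, Flipped: 54×81/173 = 25.283
  Low, Lecture: 47×92/173 = 24.994
  Low, Flipped: 47×81/173 = 22.006
Contributions (O − E)²/E:
  (37 − 38.289)²/38.289 = 0.0434
  (35 − 33.711)²/33.711 = 0.0493
  (24 − 28.717)²/28.717 = 0.7748
  (30 − 25.283)²/25.283 = 0.8800
  (31 − 24.994)²/24.994 = 1.4432
  (16 − 22.006)²/22.006 = 1.6392
χ² = 0.0434 + 0.0493 + 0.7748 + 0.8800 + 1.4432 + 1.6392 = 4.83
df = (3−1)(2−1) = 2. Since 4.83 < 9.21, fail to reject the null hypothesis of independence at α = 0.01.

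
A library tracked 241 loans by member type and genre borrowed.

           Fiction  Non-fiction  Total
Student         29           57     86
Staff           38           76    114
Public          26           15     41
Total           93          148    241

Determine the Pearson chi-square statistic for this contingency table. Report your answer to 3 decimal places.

Grand total N = 241.
Expected counts (row total × column total / N):
  Student, Fiction: 86×93/241 = 33.1867
  Student, Non-fiction: 86×148/241 = 52.8133
  Staff, Fiction: 114×93/241 = 43.9917
  Staff, Non-fiction: 114×148/241 = 70.0083
  Public, Fiction: 41×93/241 = 15.8216
  Public, Non-fiction: 41×148/241 = 25.1784
Contributions (O − E)²/E:
  (29 − 33.1867)²/33.1867 = 0.5282
  (57 − 52.8133)²/52.8133 = 0.3319
  (38 − 43.9917)²/43.9917 = 0.8161
  (76 − 70.0083)²/70.0083 = 0.5128
  (26 − 15.8216)²/15.8216 = 6.5480
  (15 − 25.1784)²/25.1784 = 4.1146
χ² = 0.5282 + 0.3319 + 0.8161 + 0.5128 + 6.5480 + 4.1146 = 12.852

12.852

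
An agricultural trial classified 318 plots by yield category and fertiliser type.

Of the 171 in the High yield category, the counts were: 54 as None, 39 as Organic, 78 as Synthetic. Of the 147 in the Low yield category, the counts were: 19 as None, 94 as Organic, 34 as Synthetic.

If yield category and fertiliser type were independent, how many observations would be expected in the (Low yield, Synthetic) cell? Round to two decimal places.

51.77

Row total (Low yield) = 147; column total (Synthetic) = 112; grand total N = 318.
Expected count = (row total × column total) / N = 147 × 112 / 318 = 51.77.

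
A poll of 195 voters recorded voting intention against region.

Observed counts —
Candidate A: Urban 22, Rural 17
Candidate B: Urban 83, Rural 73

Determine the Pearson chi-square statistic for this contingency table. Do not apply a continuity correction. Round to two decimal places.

0.13

Row totals: 39, 156. Column totals: 105, 90. Grand total N = 195.
Expected counts (row total × column total / N):
  Candidate A, Urban: 39×105/195 = 21.000
  Candidate A, Rural: 39×90/195 = 18.000
  Candidate B, Urban: 156×105/195 = 84.000
  Candidate B, Rural: 156×90/195 = 72.000
Contributions (O − E)²/E:
  (22 − 21.000)²/21.000 = 0.0476
  (17 − 18.000)²/18.000 = 0.0556
  (83 − 84.000)²/84.000 = 0.0119
  (73 − 72.000)²/72.000 = 0.0139
χ² = 0.0476 + 0.0556 + 0.0119 + 0.0139 = 0.13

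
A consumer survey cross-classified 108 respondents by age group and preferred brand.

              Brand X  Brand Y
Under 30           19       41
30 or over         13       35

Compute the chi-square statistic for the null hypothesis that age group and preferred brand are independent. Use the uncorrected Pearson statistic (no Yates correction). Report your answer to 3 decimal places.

0.269

Row totals: 60, 48. Column totals: 32, 76. Grand total N = 108.
Expected counts (row total × column total / N):
  Under 30, Brand X: 60×32/108 = 17.7778
  Under 30, Brand Y: 60×76/108 = 42.2222
  30 or over, Brand X: 48×32/108 = 14.2222
  30 or over, Brand Y: 48×76/108 = 33.7778
Contributions (O − E)²/E:
  (19 − 17.7778)²/17.7778 = 0.0840
  (41 − 42.2222)²/42.2222 = 0.0354
  (13 − 14.2222)²/14.2222 = 0.1050
  (35 − 33.7778)²/33.7778 = 0.0442
χ² = 0.0840 + 0.0354 + 0.1050 + 0.0442 = 0.269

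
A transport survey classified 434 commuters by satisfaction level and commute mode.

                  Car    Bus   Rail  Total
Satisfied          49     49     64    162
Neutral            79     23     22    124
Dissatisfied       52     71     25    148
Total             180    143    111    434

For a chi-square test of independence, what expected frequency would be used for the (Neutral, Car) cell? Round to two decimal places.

Row total (Neutral) = 124; column total (Car) = 180; grand total N = 434.
Expected count = (row total × column total) / N = 124 × 180 / 434 = 51.43.

51.43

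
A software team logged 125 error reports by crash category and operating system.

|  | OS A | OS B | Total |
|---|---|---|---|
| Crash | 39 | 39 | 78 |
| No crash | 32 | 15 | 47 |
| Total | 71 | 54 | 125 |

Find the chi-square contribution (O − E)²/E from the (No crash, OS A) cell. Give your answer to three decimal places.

1.054

Row total (No crash) = 47; column total (OS A) = 71; N = 125.
Expected count E = 47 × 71 / 125 = 26.6960.
Contribution = (O − E)²/E = (32 − 26.6960)² / 26.6960 = 1.054.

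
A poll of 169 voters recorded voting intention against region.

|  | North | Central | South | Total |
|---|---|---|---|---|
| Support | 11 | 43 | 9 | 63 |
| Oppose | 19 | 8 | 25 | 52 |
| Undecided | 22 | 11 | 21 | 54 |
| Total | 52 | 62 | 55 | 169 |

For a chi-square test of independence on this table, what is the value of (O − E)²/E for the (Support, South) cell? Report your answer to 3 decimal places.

Row total (Support) = 63; column total (South) = 55; N = 169.
Expected count E = 63 × 55 / 169 = 20.50296.
Contribution = (O − E)²/E = (9 − 20.50296)² / 20.50296 = 6.454.

6.454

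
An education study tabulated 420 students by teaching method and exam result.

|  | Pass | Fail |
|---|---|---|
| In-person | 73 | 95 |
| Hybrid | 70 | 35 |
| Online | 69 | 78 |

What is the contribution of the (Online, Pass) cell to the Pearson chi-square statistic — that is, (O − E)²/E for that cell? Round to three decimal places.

Row total (Online) = 147; column total (Pass) = 212; N = 420.
Expected count E = 147 × 212 / 420 = 74.2000.
Contribution = (O − E)²/E = (69 − 74.2000)² / 74.2000 = 0.364.

0.364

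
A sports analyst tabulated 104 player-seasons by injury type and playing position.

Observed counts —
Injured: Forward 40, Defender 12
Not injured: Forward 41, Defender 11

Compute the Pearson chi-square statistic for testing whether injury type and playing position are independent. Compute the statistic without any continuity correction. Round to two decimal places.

0.06

Row totals: 52, 52. Column totals: 81, 23. Grand total N = 104.
Expected counts (row total × column total / N):
  Injured, Forward: 52×81/104 = 40.500
  Injured, Defender: 52×23/104 = 11.500
  Not injured, Forward: 52×81/104 = 40.500
  Not injured, Defender: 52×23/104 = 11.500
Contributions (O − E)²/E:
  (40 − 40.500)²/40.500 = 0.0062
  (12 − 11.500)²/11.500 = 0.0217
  (41 − 40.500)²/40.500 = 0.0062
  (11 − 11.500)²/11.500 = 0.0217
χ² = 0.0062 + 0.0217 + 0.0062 + 0.0217 = 0.06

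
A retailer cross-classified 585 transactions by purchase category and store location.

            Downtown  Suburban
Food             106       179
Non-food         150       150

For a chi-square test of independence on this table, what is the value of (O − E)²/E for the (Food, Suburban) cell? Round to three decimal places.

Row total (Food) = 285; column total (Suburban) = 329; N = 585.
Expected count E = 285 × 329 / 585 = 160.2821.
Contribution = (O − E)²/E = (179 − 160.2821)² / 160.2821 = 2.186.

2.186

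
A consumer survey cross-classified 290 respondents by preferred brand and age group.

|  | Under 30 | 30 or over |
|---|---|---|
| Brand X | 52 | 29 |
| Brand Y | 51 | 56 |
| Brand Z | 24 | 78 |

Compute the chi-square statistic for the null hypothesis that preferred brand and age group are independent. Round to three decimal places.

Row totals: 81, 107, 102. Column totals: 127, 163. Grand total N = 290.
Expected counts (row total × column total / N):
  Brand X, Under 30: 81×127/290 = 35.4724
  Brand X, 30 or over: 81×163/290 = 45.5276
  Brand Y, Under 30: 107×127/290 = 46.8586
  Brand Y, 30 or over: 107×163/290 = 60.1414
  Brand Z, Under 30: 102×127/290 = 44.6690
  Brand Z, 30 or over: 102×163/290 = 57.3310
Contributions (O − E)²/E:
  (52 − 35.4724)²/35.4724 = 7.7007
  (29 − 45.5276)²/45.5276 = 5.9999
  (51 − 46.8586)²/46.8586 = 0.3660
  (56 − 60.1414)²/60.1414 = 0.2852
  (24 − 44.6690)²/44.6690 = 9.5638
  (78 − 57.3310)²/57.3310 = 7.4516
χ² = 7.7007 + 5.9999 + 0.3660 + 0.2852 + 9.5638 + 7.4516 = 31.367

31.367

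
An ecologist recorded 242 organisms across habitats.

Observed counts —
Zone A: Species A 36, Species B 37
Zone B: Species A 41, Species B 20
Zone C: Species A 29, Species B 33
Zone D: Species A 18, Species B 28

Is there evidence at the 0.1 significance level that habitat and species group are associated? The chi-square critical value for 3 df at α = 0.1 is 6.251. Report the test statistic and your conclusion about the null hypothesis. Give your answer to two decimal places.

9.53; reject H₀

Row totals: 73, 61, 62, 46. Column totals: 124, 118. Grand total N = 242.
Expected counts (row total × column total / N):
  Zone A, Species A: 73×124/242 = 37.405
  Zone A, Species B: 73×118/242 = 35.595
  Zone B, Species A: 61×124/242 = 31.256
  Zone B, Species B: 61×118/242 = 29.744
  Zone C, Species A: 62×124/242 = 31.769
  Zone C, Species B: 62×118/242 = 30.231
  Zone D, Species A: 46×124/242 = 23.570
  Zone D, Species B: 46×118/242 = 22.430
Contributions (O − E)²/E:
  (36 − 37.405)²/37.405 = 0.0528
  (37 − 35.595)²/35.595 = 0.0555
  (41 − 31.256)²/31.256 = 3.0377
  (20 − 29.744)²/29.744 = 3.1921
  (29 − 31.769)²/31.769 = 0.2413
  (33 − 30.231)²/30.231 = 0.2536
  (18 − 23.570)²/23.570 = 1.3163
  (28 − 22.430)²/22.430 = 1.3832
χ² = 0.0528 + 0.0555 + 3.0377 + 3.1921 + 0.2413 + 0.2536 + 1.3163 + 1.3832 = 9.53
df = (4−1)(2−1) = 3. Since 9.53 > 6.251, reject the null hypothesis of independence at α = 0.1.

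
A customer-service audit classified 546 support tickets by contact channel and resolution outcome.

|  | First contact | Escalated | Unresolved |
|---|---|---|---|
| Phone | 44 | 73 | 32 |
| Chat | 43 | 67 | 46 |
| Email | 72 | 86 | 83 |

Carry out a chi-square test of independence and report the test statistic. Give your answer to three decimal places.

9.501

Row totals: 149, 156, 241. Column totals: 159, 226, 161. Grand total N = 546.
Expected counts (row total × column total / N):
  Phone, First contact: 149×159/546 = 43.3901
  Phone, Escalated: 149×226/546 = 61.6740
  Phone, Unresolved: 149×161/546 = 43.9359
  Chat, First contact: 156×159/546 = 45.4286
  Chat, Escalated: 156×226/546 = 64.5714
  Chat, Unresolved: 156×161/546 = 46.0000
  Email, First contact: 241×159/546 = 70.1813
  Email, Escalated: 241×226/546 = 99.7546
  Email, Unresolved: 241×161/546 = 71.0641
Contributions (O − E)²/E:
  (44 − 43.3901)²/43.3901 = 0.0086
  (73 − 61.6740)²/61.6740 = 2.0799
  (32 − 43.9359)²/43.9359 = 3.2426
  (43 − 45.4286)²/45.4286 = 0.1298
  (67 − 64.5714)²/64.5714 = 0.0913
  (46 − 46.0000)²/46.0000 = 0.0000
  (72 − 70.1813)²/70.1813 = 0.0471
  (86 − 99.7546)²/99.7546 = 1.8965
  (83 − 71.0641)²/71.0641 = 2.0047
χ² = 0.0086 + 2.0799 + 3.2426 + 0.1298 + 0.0913 + 0.0000 + 0.0471 + 1.8965 + 2.0047 = 9.501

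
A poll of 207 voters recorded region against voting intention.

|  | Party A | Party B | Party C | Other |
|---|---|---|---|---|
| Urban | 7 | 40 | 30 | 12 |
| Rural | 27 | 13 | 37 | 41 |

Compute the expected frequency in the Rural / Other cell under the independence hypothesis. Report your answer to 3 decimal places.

30.213

Row total (Rural) = 118; column total (Other) = 53; grand total N = 207.
Expected count = (row total × column total) / N = 118 × 53 / 207 = 30.213.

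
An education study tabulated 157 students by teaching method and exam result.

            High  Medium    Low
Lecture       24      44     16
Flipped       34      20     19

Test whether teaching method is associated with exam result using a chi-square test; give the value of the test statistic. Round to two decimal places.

Row totals: 84, 73. Column totals: 58, 64, 35. Grand total N = 157.
Expected counts (row total × column total / N):
  Lecture, High: 84×58/157 = 31.032
  Lecture, Medium: 84×64/157 = 34.242
  Lecture, Low: 84×35/157 = 18.726
  Flipped, High: 73×58/157 = 26.968
  Flipped, Medium: 73×64/157 = 29.758
  Flipped, Low: 73×35/157 = 16.274
Contributions (O − E)²/E:
  (24 − 31.032)²/31.032 = 1.5935
  (44 − 34.242)²/34.242 = 2.7808
  (16 − 18.726)²/18.726 = 0.3968
  (34 − 26.968)²/26.968 = 1.8336
  (20 − 29.758)²/29.758 = 3.1998
  (19 − 16.274)²/16.274 = 0.4566
χ² = 1.5935 + 2.7808 + 0.3968 + 1.8336 + 3.1998 + 0.4566 = 10.26

10.26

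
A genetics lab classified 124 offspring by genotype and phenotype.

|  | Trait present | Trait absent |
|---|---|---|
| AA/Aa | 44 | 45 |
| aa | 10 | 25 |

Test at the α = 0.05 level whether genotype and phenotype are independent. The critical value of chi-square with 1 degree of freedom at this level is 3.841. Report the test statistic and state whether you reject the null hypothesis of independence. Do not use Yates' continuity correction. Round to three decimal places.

Row totals: 89, 35. Column totals: 54, 70. Grand total N = 124.
Expected counts (row total × column total / N):
  AA/Aa, Trait present: 89×54/124 = 38.7581
  AA/Aa, Trait absent: 89×70/124 = 50.2419
  aa, Trait present: 35×54/124 = 15.2419
  aa, Trait absent: 35×70/124 = 19.7581
Contributions (O − E)²/E:
  (44 − 38.7581)²/38.7581 = 0.7089
  (45 − 50.2419)²/50.2419 = 0.5469
  (10 − 15.2419)²/15.2419 = 1.8028
  (25 − 19.7581)²/19.7581 = 1.3907
χ² = 0.7089 + 0.5469 + 1.8028 + 1.3907 = 4.449
df = (2−1)(2−1) = 1. Since 4.449 > 3.841, reject the null hypothesis of independence at α = 0.05.

4.449; reject H₀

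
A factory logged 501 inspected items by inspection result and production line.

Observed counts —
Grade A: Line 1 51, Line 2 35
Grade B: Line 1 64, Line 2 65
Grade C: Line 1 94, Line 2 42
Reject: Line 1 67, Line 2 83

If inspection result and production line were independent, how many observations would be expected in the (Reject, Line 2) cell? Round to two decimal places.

67.37

Row total (Reject) = 150; column total (Line 2) = 225; grand total N = 501.
Expected count = (row total × column total) / N = 150 × 225 / 501 = 67.37.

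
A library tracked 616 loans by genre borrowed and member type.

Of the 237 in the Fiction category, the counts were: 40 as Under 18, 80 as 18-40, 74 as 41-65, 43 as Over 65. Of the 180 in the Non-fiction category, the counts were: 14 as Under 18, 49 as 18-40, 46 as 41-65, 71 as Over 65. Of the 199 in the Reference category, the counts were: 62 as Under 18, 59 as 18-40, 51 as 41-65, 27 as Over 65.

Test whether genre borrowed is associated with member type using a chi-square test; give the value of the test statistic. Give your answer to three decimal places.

62.818

Row totals: 237, 180, 199. Column totals: 116, 188, 171, 141. Grand total N = 616.
Expected counts (row total × column total / N):
  Fiction, Under 18: 237×116/616 = 44.6299
  Fiction, 18-40: 237×188/616 = 72.3312
  Fiction, 41-65: 237×171/616 = 65.7906
  Fiction, Over 65: 237×141/616 = 54.2484
  Non-fiction, Under 18: 180×116/616 = 33.8961
  Non-fiction, 18-40: 180×188/616 = 54.9351
  Non-fiction, 41-65: 180×171/616 = 49.9675
  Non-fiction, Over 65: 180×141/616 = 41.2013
  Reference, Under 18: 199×116/616 = 37.4740
  Reference, 18-40: 199×188/616 = 60.7338
  Reference, 41-65: 199×171/616 = 55.2419
  Reference, Over 65: 199×141/616 = 45.5503
Contributions (O − E)²/E:
  (40 − 44.6299)²/44.6299 = 0.4803
  (80 − 72.3312)²/72.3312 = 0.8131
  (74 − 65.7906)²/65.7906 = 1.0244
  (43 − 54.2484)²/54.2484 = 2.3324
  (14 − 33.8961)²/33.8961 = 11.6785
  (49 − 54.9351)²/54.9351 = 0.6412
  (46 − 49.9675)²/49.9675 = 0.3150
  (71 − 41.2013)²/41.2013 = 21.5518
  (62 − 37.4740)²/37.4740 = 16.0518
  (59 − 60.7338)²/60.7338 = 0.0495
  (51 − 55.2419)²/55.2419 = 0.3257
  (27 − 45.5503)²/45.5503 = 7.5546
χ² = 0.4803 + 0.8131 + 1.0244 + 2.3324 + 11.6785 + 0.6412 + 0.3150 + 21.5518 + 16.0518 + 0.0495 + 0.3257 + 7.5546 = 62.818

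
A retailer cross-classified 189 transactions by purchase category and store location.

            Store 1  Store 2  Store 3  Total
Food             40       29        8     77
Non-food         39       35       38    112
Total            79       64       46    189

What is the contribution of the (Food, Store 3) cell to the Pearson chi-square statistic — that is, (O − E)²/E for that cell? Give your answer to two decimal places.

6.16

Row total (Food) = 77; column total (Store 3) = 46; N = 189.
Expected count E = 77 × 46 / 189 = 18.741.
Contribution = (O − E)²/E = (8 − 18.741)² / 18.741 = 6.16.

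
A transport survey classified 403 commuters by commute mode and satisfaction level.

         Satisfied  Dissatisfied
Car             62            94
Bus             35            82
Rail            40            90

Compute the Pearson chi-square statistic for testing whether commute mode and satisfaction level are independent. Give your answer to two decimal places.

Row totals: 156, 117, 130. Column totals: 137, 266. Grand total N = 403.
Expected counts (row total × column total / N):
  Car, Satisfied: 156×137/403 = 53.032
  Car, Dissatisfied: 156×266/403 = 102.968
  Bus, Satisfied: 117×137/403 = 39.774
  Bus, Dissatisfied: 117×266/403 = 77.226
  Rail, Satisfied: 130×137/403 = 44.194
  Rail, Dissatisfied: 130×266/403 = 85.806
Contributions (O − E)²/E:
  (62 − 53.032)²/53.032 = 1.5165
  (94 − 102.968)²/102.968 = 0.7811
  (35 − 39.774)²/39.774 = 0.5730
  (82 − 77.226)²/77.226 = 0.2951
  (40 − 44.194)²/44.194 = 0.3980
  (90 − 85.806)²/85.806 = 0.2050
χ² = 1.5165 + 0.7811 + 0.5730 + 0.2951 + 0.3980 + 0.2050 = 3.77

3.77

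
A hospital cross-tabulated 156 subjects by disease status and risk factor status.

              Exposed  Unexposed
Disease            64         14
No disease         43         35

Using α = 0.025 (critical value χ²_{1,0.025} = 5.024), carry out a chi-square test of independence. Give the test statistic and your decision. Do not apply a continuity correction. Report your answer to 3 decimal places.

13.121; reject H₀

Row totals: 78, 78. Column totals: 107, 49. Grand total N = 156.
Expected counts (row total × column total / N):
  Disease, Exposed: 78×107/156 = 53.5000
  Disease, Unexposed: 78×49/156 = 24.5000
  No disease, Exposed: 78×107/156 = 53.5000
  No disease, Unexposed: 78×49/156 = 24.5000
Contributions (O − E)²/E:
  (64 − 53.5000)²/53.5000 = 2.0607
  (14 − 24.5000)²/24.5000 = 4.5000
  (43 − 53.5000)²/53.5000 = 2.0607
  (35 − 24.5000)²/24.5000 = 4.5000
χ² = 2.0607 + 4.5000 + 2.0607 + 4.5000 = 13.121
df = (2−1)(2−1) = 1. Since 13.121 > 5.024, reject the null hypothesis of independence at α = 0.025.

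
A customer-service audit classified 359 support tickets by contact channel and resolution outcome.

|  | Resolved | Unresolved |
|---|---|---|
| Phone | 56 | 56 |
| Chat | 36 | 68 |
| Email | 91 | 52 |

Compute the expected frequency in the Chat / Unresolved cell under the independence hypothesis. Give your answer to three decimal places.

50.986

Row total (Chat) = 104; column total (Unresolved) = 176; grand total N = 359.
Expected count = (row total × column total) / N = 104 × 176 / 359 = 50.986.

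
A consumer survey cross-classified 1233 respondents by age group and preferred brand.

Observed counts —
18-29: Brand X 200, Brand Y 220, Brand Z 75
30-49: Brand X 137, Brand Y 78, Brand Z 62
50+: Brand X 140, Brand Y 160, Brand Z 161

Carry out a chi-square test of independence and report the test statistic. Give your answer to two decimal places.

69.87

Row totals: 495, 277, 461. Column totals: 477, 458, 298. Grand total N = 1233.
Expected counts (row total × column total / N):
  18-29, Brand X: 495×477/1233 = 191.496
  18-29, Brand Y: 495×458/1233 = 183.869
  18-29, Brand Z: 495×298/1233 = 119.635
  30-49, Brand X: 277×477/1233 = 107.161
  30-49, Brand Y: 277×458/1233 = 102.892
  30-49, Brand Z: 277×298/1233 = 66.947
  50+, Brand X: 461×477/1233 = 178.343
  50+, Brand Y: 461×458/1233 = 171.239
  50+, Brand Z: 461×298/1233 = 111.418
Contributions (O − E)²/E:
  (200 − 191.496)²/191.496 = 0.3776
  (220 − 183.869)²/183.869 = 7.0999
  (75 − 119.635)²/119.635 = 16.6530
  (137 − 107.161)²/107.161 = 8.3087
  (78 − 102.892)²/102.892 = 6.0220
  (62 − 66.947)²/66.947 = 0.3656
  (140 − 178.343)²/178.343 = 8.2436
  (160 − 171.239)²/171.239 = 0.7377
  (161 − 111.418)²/111.418 = 22.0644
χ² = 0.3776 + 7.0999 + 16.6530 + 8.3087 + 6.0220 + 0.3656 + 8.2436 + 0.7377 + 22.0644 = 69.87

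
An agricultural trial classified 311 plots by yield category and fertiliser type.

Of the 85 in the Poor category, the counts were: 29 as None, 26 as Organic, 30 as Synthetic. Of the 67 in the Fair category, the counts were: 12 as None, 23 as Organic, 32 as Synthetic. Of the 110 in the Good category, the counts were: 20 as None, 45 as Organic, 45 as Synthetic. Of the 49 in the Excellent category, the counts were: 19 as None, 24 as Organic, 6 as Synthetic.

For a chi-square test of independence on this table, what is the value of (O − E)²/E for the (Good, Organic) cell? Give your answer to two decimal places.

Row total (Good) = 110; column total (Organic) = 118; N = 311.
Expected count E = 110 × 118 / 311 = 41.7363.
Contribution = (O − E)²/E = (45 − 41.7363)² / 41.7363 = 0.26.

0.26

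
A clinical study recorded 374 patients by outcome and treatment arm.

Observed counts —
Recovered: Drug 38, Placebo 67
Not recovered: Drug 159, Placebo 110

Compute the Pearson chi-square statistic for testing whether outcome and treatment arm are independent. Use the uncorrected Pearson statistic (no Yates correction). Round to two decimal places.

Row totals: 105, 269. Column totals: 197, 177. Grand total N = 374.
Expected counts (row total × column total / N):
  Recovered, Drug: 105×197/374 = 55.307
  Recovered, Placebo: 105×177/374 = 49.693
  Not recovered, Drug: 269×197/374 = 141.693
  Not recovered, Placebo: 269×177/374 = 127.307
Contributions (O − E)²/E:
  (38 − 55.307)²/55.307 = 5.4158
  (67 − 49.693)²/49.693 = 6.0277
  (159 − 141.693)²/141.693 = 2.1140
  (110 − 127.307)²/127.307 = 2.3528
χ² = 5.4158 + 6.0277 + 2.1140 + 2.3528 = 15.91

15.91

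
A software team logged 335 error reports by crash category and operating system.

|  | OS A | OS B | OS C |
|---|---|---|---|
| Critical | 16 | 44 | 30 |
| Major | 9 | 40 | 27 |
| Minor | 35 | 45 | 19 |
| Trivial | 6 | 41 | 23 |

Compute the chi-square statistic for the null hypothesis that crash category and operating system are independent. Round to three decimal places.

25.977

Row totals: 90, 76, 99, 70. Column totals: 66, 170, 99. Grand total N = 335.
Expected counts (row total × column total / N):
  Critical, OS A: 90×66/335 = 17.7313
  Critical, OS B: 90×170/335 = 45.6716
  Critical, OS C: 90×99/335 = 26.5970
  Major, OS A: 76×66/335 = 14.9731
  Major, OS B: 76×170/335 = 38.5672
  Major, OS C: 76×99/335 = 22.4597
  Minor, OS A: 99×66/335 = 19.5045
  Minor, OS B: 99×170/335 = 50.2388
  Minor, OS C: 99×99/335 = 29.2567
  Trivial, OS A: 70×66/335 = 13.7910
  Trivial, OS B: 70×170/335 = 35.5224
  Trivial, OS C: 70×99/335 = 20.6866
Contributions (O − E)²/E:
  (16 − 17.7313)²/17.7313 = 0.1690
  (44 − 45.6716)²/45.6716 = 0.0612
  (30 − 26.5970)²/26.5970 = 0.4354
  (9 − 14.9731)²/14.9731 = 2.3828
  (40 − 38.5672)²/38.5672 = 0.0532
  (27 − 22.4597)²/22.4597 = 0.9178
  (35 − 19.5045)²/19.5045 = 12.3105
  (45 − 50.2388)²/50.2388 = 0.5463
  (19 − 29.2567)²/29.2567 = 3.5958
  (6 − 13.7910)²/13.7910 = 4.4014
  (41 − 35.5224)²/35.5224 = 0.8447
  (23 − 20.6866)²/20.6866 = 0.2587
χ² = 0.1690 + 0.0612 + 0.4354 + 2.3828 + 0.0532 + 0.9178 + 12.3105 + 0.5463 + 3.5958 + 4.4014 + 0.8447 + 0.2587 = 25.977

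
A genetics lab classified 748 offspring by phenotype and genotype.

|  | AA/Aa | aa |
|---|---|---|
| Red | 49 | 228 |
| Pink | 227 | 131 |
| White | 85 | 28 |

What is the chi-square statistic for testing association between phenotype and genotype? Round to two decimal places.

Row totals: 277, 358, 113. Column totals: 361, 387. Grand total N = 748.
Expected counts (row total × column total / N):
  Red, AA/Aa: 277×361/748 = 133.686
  Red, aa: 277×387/748 = 143.314
  Pink, AA/Aa: 358×361/748 = 172.778
  Pink, aa: 358×387/748 = 185.222
  White, AA/Aa: 113×361/748 = 54.536
  White, aa: 113×387/748 = 58.464
Contributions (O − E)²/E:
  (49 − 133.686)²/133.686 = 53.6460
  (228 − 143.314)²/143.314 = 50.0420
  (227 − 172.778)²/172.778 = 17.0162
  (131 − 185.222)²/185.222 = 15.8730
  (85 − 54.536)²/54.536 = 17.0173
  (28 − 58.464)²/58.464 = 15.8740
χ² = 53.6460 + 50.0420 + 17.0162 + 15.8730 + 17.0173 + 15.8740 = 169.47

169.47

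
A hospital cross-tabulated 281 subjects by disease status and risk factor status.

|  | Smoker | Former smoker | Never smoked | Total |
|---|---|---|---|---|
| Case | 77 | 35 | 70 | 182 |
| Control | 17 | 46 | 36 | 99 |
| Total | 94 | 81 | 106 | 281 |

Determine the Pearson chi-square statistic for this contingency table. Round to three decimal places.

Grand total N = 281.
Expected counts (row total × column total / N):
  Case, Smoker: 182×94/281 = 60.8826
  Case, Former smoker: 182×81/281 = 52.4626
  Case, Never smoked: 182×106/281 = 68.6548
  Control, Smoker: 99×94/281 = 33.1174
  Control, Former smoker: 99×81/281 = 28.5374
  Control, Never smoked: 99×106/281 = 37.3452
Contributions (O − E)²/E:
  (77 − 60.8826)²/60.8826 = 4.2667
  (35 − 52.4626)²/52.4626 = 5.8126
  (70 − 68.6548)²/68.6548 = 0.0264
  (17 − 33.1174)²/33.1174 = 7.8439
  (46 − 28.5374)²/28.5374 = 10.6857
  (36 − 37.3452)²/37.3452 = 0.0485
χ² = 4.2667 + 5.8126 + 0.0264 + 7.8439 + 10.6857 + 0.0485 = 28.684

28.684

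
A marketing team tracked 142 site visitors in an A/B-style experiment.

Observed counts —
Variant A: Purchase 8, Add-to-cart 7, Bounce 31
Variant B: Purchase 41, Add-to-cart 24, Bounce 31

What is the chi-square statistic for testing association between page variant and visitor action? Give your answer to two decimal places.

Row totals: 46, 96. Column totals: 49, 31, 62. Grand total N = 142.
Expected counts (row total × column total / N):
  Variant A, Purchase: 46×49/142 = 15.873
  Variant A, Add-to-cart: 46×31/142 = 10.042
  Variant A, Bounce: 46×62/142 = 20.085
  Variant B, Purchase: 96×49/142 = 33.127
  Variant B, Add-to-cart: 96×31/142 = 20.958
  Variant B, Bounce: 96×62/142 = 41.915
Contributions (O − E)²/E:
  (8 − 15.873)²/15.873 = 3.9050
  (7 − 10.042)²/10.042 = 0.9215
  (31 − 20.085)²/20.085 = 5.9317
  (41 − 33.127)²/33.127 = 1.8711
  (24 − 20.958)²/20.958 = 0.4415
  (31 − 41.915)²/41.915 = 2.8424
χ² = 3.9050 + 0.9215 + 5.9317 + 1.8711 + 0.4415 + 2.8424 = 15.91

15.91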